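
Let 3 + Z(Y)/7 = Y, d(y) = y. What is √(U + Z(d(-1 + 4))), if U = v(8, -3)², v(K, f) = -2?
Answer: 2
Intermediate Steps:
Z(Y) = -21 + 7*Y
U = 4 (U = (-2)² = 4)
√(U + Z(d(-1 + 4))) = √(4 + (-21 + 7*(-1 + 4))) = √(4 + (-21 + 7*3)) = √(4 + (-21 + 21)) = √(4 + 0) = √4 = 2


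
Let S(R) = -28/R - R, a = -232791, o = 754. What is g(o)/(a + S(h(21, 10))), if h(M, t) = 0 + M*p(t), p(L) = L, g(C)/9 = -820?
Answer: 110700/3495017 ≈ 0.031674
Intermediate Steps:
g(C) = -7380 (g(C) = 9*(-820) = -7380)
h(M, t) = M*t (h(M, t) = 0 + M*t = M*t)
S(R) = -R - 28/R
g(o)/(a + S(h(21, 10))) = -7380/(-232791 + (-21*10 - 28/(21*10))) = -7380/(-232791 + (-1*210 - 28/210)) = -7380/(-232791 + (-210 - 28*1/210)) = -7380/(-232791 + (-210 - 2/15)) = -7380/(-232791 - 3152/15) = -7380/(-3495017/15) = -7380*(-15/3495017) = 110700/3495017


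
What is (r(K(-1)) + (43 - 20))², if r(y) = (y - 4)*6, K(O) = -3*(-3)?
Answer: 2809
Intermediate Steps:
K(O) = 9
r(y) = -24 + 6*y (r(y) = (-4 + y)*6 = -24 + 6*y)
(r(K(-1)) + (43 - 20))² = ((-24 + 6*9) + (43 - 20))² = ((-24 + 54) + 23)² = (30 + 23)² = 53² = 2809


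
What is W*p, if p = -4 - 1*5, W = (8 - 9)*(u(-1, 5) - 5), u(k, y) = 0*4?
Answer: -45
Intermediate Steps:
u(k, y) = 0
W = 5 (W = (8 - 9)*(0 - 5) = -1*(-5) = 5)
p = -9 (p = -4 - 5 = -9)
W*p = 5*(-9) = -45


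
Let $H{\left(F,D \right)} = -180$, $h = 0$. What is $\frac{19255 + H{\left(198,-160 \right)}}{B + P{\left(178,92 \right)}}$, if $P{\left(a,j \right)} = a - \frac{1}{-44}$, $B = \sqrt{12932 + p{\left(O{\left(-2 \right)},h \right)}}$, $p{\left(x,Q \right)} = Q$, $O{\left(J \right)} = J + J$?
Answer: $\frac{6574236900}{36319537} - \frac{73858400 \sqrt{3233}}{36319537} \approx 65.383$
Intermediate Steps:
$O{\left(J \right)} = 2 J$
$B = 2 \sqrt{3233}$ ($B = \sqrt{12932 + 0} = \sqrt{12932} = 2 \sqrt{3233} \approx 113.72$)
$P{\left(a,j \right)} = \frac{1}{44} + a$ ($P{\left(a,j \right)} = a - - \frac{1}{44} = a + \frac{1}{44} = \frac{1}{44} + a$)
$\frac{19255 + H{\left(198,-160 \right)}}{B + P{\left(178,92 \right)}} = \frac{19255 - 180}{2 \sqrt{3233} + \left(\frac{1}{44} + 178\right)} = \frac{19075}{2 \sqrt{3233} + \frac{7833}{44}} = \frac{19075}{\frac{7833}{44} + 2 \sqrt{3233}}$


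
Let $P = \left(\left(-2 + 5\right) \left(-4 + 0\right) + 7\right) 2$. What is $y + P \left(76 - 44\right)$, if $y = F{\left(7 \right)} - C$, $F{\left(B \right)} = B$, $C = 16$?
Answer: $-329$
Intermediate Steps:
$y = -9$ ($y = 7 - 16 = -9$)
$P = -10$ ($P = \left(3 \left(-4\right) + 7\right) 2 = \left(-12 + 7\right) 2 = \left(-5\right) 2 = -10$)
$y + P \left(76 - 44\right) = -9 - 10 \left(76 - 44\right) = -9 - 320 = -329$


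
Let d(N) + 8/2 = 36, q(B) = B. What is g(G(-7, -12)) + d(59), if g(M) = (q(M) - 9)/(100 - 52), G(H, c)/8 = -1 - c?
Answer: 1615/48 ≈ 33.646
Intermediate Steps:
G(H, c) = -8 - 8*c (G(H, c) = 8*(-1 - c) = -8 - 8*c)
d(N) = 32 (d(N) = -4 + 36 = 32)
g(M) = -3/16 + M/48 (g(M) = (M - 9)/(100 - 52) = (-9 + M)/48 = (-9 + M)*(1/48) = -3/16 + M/48)
g(G(-7, -12)) + d(59) = (-3/16 + (-8 - 8*(-12))/48) + 32 = (-3/16 + (-8 + 96)/48) + 32 = (-3/16 + (1/48)*88) + 32 = (-3/16 + 11/6) + 32 = 79/48 + 32 = 1615/48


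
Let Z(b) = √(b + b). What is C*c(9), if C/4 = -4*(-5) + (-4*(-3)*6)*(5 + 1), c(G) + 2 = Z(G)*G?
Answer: -3616 + 48816*√2 ≈ 65420.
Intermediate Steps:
Z(b) = √2*√b (Z(b) = √(2*b) = √2*√b)
c(G) = -2 + √2*G^(3/2) (c(G) = -2 + (√2*√G)*G = -2 + √2*G^(3/2))
C = 1808 (C = 4*(-4*(-5) + (-4*(-3)*6)*(5 + 1)) = 4*(20 + (12*6)*6) = 4*(20 + 72*6) = 4*(20 + 432) = 4*452 = 1808)
C*c(9) = 1808*(-2 + √2*9^(3/2)) = 1808*(-2 + √2*27) = 1808*(-2 + 27*√2) = -3616 + 48816*√2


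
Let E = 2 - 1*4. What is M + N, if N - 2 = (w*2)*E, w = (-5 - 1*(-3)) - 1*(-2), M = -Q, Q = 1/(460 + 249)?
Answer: 1417/709 ≈ 1.9986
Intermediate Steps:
Q = 1/709 ≈ 0.0014104
M = -1/709 (M = -1*1/709 = -1/709 ≈ -0.0014104)
w = 0 (w = (-5 + 3) + 2 = -2 + 2 = 0)
E = -2 (E = 2 - 4 = -2)
N = 2 (N = 2 + (0*2)*(-2) = 2 + 0*(-2) = 2 + 0 = 2)
M + N = -1/709 + 2 = 1417/709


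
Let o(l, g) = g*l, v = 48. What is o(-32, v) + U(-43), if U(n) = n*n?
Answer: 313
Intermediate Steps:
U(n) = n²
o(-32, v) + U(-43) = 48*(-32) + (-43)² = -1536 + 1849 = 313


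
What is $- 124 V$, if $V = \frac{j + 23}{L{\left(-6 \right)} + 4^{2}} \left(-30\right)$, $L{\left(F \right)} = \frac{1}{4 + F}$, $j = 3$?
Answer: $6240$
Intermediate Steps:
$V = - \frac{1560}{31}$ ($V = \frac{3 + 23}{\frac{1}{4 - 6} + 4^{2}} \left(-30\right) = \frac{26}{\frac{1}{-2} + 16} \left(-30\right) = \frac{26}{- \frac{1}{2} + 16} \left(-30\right) = \frac{26}{\frac{31}{2}} \left(-30\right) = 26 \cdot \frac{2}{31} \left(-30\right) = \frac{52}{31} \left(-30\right) = - \frac{1560}{31} \approx -50.323$)
$- 124 V = \left(-124\right) \left(- \frac{1560}{31}\right) = 6240$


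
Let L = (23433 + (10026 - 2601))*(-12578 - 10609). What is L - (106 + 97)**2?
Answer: -715545655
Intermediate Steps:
L = -715504446 (L = (23433 + 7425)*(-23187) = 30858*(-23187) = -715504446)
L - (106 + 97)**2 = -715504446 - (106 + 97)**2 = -715504446 - 1*203**2 = -715504446 - 1*41209 = -715504446 - 41209 = -715545655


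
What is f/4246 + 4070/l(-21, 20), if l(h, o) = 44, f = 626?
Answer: 393381/4246 ≈ 92.647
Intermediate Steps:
f/4246 + 4070/l(-21, 20) = 626/4246 + 4070/44 = 626*(1/4246) + 4070*(1/44) = 313/2123 + 185/2 = 393381/4246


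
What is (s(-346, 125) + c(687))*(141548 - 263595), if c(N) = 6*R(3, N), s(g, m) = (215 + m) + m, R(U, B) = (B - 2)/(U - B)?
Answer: -6386109275/114 ≈ -5.6018e+7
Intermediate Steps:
R(U, B) = (-2 + B)/(U - B)
s(g, m) = 215 + 2*m
c(N) = 6*(2 - N)/(-3 + N) (c(N) = 6*((2 - N)/(N - 1*3)) = 6*((2 - N)/(N - 3)) = 6*((2 - N)/(-3 + N)) = 6*(2 - N)/(-3 + N))
(s(-346, 125) + c(687))*(141548 - 263595) = ((215 + 2*125) + 6*(2 - 1*687)/(-3 + 687))*(141548 - 263595) = ((215 + 250) + 6*(2 - 687)/684)*(-122047) = (465 + 6*(1/684)*(-685))*(-122047) = (465 - 685/114)*(-122047) = (52325/114)*(-122047) = -6386109275/114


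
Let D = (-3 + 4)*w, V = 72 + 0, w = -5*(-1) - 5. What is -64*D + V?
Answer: 72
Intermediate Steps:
w = 0 (w = 5 - 5 = 0)
V = 72
D = 0 (D = (-3 + 4)*0 = 1*0 = 0)
-64*D + V = -64*0 + 72 = 0 + 72 = 72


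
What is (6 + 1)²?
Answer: 49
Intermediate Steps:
(6 + 1)² = 7² = 49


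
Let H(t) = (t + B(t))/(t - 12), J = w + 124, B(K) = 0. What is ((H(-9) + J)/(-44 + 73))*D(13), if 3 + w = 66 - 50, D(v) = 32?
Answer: 30784/203 ≈ 151.65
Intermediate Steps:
w = 13 (w = -3 + (66 - 50) = -3 + 16 = 13)
J = 137 (J = 13 + 124 = 137)
H(t) = t/(-12 + t) (H(t) = (t + 0)/(t - 12) = t/(-12 + t))
((H(-9) + J)/(-44 + 73))*D(13) = ((-9/(-12 - 9) + 137)/(-44 + 73))*32 = ((-9/(-21) + 137)/29)*32 = ((-9*(-1/21) + 137)*(1/29))*32 = ((3/7 + 137)*(1/29))*32 = ((962/7)*(1/29))*32 = (962/203)*32 = 30784/203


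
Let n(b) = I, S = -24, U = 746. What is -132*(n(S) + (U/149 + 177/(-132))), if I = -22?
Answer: 360597/149 ≈ 2420.1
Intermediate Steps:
n(b) = -22
-132*(n(S) + (U/149 + 177/(-132))) = -132*(-22 + (746/149 + 177/(-132))) = -132*(-22 + (746*(1/149) + 177*(-1/132))) = -132*(-22 + (746/149 - 59/44)) = -132*(-22 + 24033/6556) = -132*(-120199/6556) = 360597/149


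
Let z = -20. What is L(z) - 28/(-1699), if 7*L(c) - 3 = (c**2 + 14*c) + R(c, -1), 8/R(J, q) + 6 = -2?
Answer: 207474/11893 ≈ 17.445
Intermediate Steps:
R(J, q) = -1 (R(J, q) = 8/(-6 - 2) = 8/(-8) = 8*(-1/8) = -1)
L(c) = 2/7 + 2*c + c**2/7 (L(c) = 3/7 + ((c**2 + 14*c) - 1)/7 = 3/7 + (-1 + c**2 + 14*c)/7 = 3/7 + (-1/7 + 2*c + c**2/7) = 2/7 + 2*c + c**2/7)
L(z) - 28/(-1699) = (2/7 + 2*(-20) + (1/7)*(-20)**2) - 28/(-1699) = (2/7 - 40 + (1/7)*400) - 28*(-1/1699) = (2/7 - 40 + 400/7) + 28/1699 = 122/7 + 28/1699 = 207474/11893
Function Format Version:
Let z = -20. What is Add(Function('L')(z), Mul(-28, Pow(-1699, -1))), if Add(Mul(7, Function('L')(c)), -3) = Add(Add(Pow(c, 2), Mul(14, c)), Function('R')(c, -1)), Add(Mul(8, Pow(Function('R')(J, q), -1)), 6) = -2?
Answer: Rational(207474, 11893) ≈ 17.445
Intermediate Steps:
Function('R')(J, q) = -1 (Function('R')(J, q) = Mul(8, Pow(Add(-6, -2), -1)) = Mul(8, Pow(-8, -1)) = Mul(8, Rational(-1, 8)) = -1)
Function('L')(c) = Add(Rational(2, 7), Mul(2, c), Mul(Rational(1, 7), Pow(c, 2))) (Function('L')(c) = Add(Rational(3, 7), Mul(Rational(1, 7), Add(Add(Pow(c, 2), Mul(14, c)), -1))) = Add(Rational(3, 7), Mul(Rational(1, 7), Add(-1, Pow(c, 2), Mul(14, c)))) = Add(Rational(3, 7), Add(Rational(-1, 7), Mul(2, c), Mul(Rational(1, 7), Pow(c, 2)))) = Add(Rational(2, 7), Mul(2, c), Mul(Rational(1, 7), Pow(c, 2))))
Add(Function('L')(z), Mul(-28, Pow(-1699, -1))) = Add(Add(Rational(2, 7), Mul(2, -20), Mul(Rational(1, 7), Pow(-20, 2))), Mul(-28, Pow(-1699, -1))) = Add(Add(Rational(2, 7), -40, Mul(Rational(1, 7), 400)), Mul(-28, Rational(-1, 1699))) = Add(Add(Rational(2, 7), -40, Rational(400, 7)), Rational(28, 1699)) = Add(Rational(122, 7), Rational(28, 1699)) = Rational(207474, 11893)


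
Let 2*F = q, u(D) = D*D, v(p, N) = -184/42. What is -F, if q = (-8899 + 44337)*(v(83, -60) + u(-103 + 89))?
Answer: -71301256/21 ≈ -3.3953e+6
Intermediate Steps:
v(p, N) = -92/21 (v(p, N) = -184*1/42 = -92/21)
u(D) = D**2
q = 142602512/21 (q = (-8899 + 44337)*(-92/21 + (-103 + 89)**2) = 35438*(-92/21 + (-14)**2) = 35438*(-92/21 + 196) = 35438*(4024/21) = 142602512/21 ≈ 6.7906e+6)
F = 71301256/21 (F = (1/2)*(142602512/21) = 71301256/21 ≈ 3.3953e+6)
-F = -1*71301256/21 = -71301256/21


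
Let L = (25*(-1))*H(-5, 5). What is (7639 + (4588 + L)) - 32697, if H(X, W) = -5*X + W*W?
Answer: -21720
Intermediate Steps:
H(X, W) = W² - 5*X (H(X, W) = -5*X + W² = W² - 5*X)
L = -1250 (L = (25*(-1))*(5² - 5*(-5)) = -25*(25 + 25) = -25*50 = -1250)
(7639 + (4588 + L)) - 32697 = (7639 + (4588 - 1250)) - 32697 = (7639 + 3338) - 32697 = 10977 - 32697 = -21720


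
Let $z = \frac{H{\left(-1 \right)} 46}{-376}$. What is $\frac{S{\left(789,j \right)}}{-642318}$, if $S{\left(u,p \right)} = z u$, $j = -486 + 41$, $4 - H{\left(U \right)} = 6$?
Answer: $- \frac{6049}{20125964} \approx -0.00030056$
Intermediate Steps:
$H{\left(U \right)} = -2$ ($H{\left(U \right)} = 4 - 6 = -2$)
$j = -445$
$z = \frac{23}{94}$ ($z = \frac{\left(-2\right) 46}{-376} = \left(-92\right) \left(- \frac{1}{376}\right) = \frac{23}{94} \approx 0.24468$)
$S{\left(u,p \right)} = \frac{23 u}{94}$
$\frac{S{\left(789,j \right)}}{-642318} = \frac{\frac{23}{94} \cdot 789}{-642318} = \frac{18147}{94} \left(- \frac{1}{642318}\right) = - \frac{6049}{20125964}$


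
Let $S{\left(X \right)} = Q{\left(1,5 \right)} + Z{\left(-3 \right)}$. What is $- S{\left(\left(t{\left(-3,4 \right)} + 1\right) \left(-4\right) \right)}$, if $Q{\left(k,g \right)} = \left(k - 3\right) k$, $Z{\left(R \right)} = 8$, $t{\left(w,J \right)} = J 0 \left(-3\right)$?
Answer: $-6$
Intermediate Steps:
$t{\left(w,J \right)} = 0$ ($t{\left(w,J \right)} = 0 \left(-3\right) = 0$)
$Q{\left(k,g \right)} = k \left(-3 + k\right)$ ($Q{\left(k,g \right)} = \left(-3 + k\right) k = k \left(-3 + k\right)$)
$S{\left(X \right)} = 6$ ($S{\left(X \right)} = 1 \left(-3 + 1\right) + 8 = 1 \left(-2\right) + 8 = -2 + 8 = 6$)
$- S{\left(\left(t{\left(-3,4 \right)} + 1\right) \left(-4\right) \right)} = \left(-1\right) 6 = -6$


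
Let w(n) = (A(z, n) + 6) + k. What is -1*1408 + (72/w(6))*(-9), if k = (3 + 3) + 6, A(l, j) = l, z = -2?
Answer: -2897/2 ≈ -1448.5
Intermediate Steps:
k = 12 (k = 6 + 6 = 12)
w(n) = 16 (w(n) = (-2 + 6) + 12 = 4 + 12 = 16)
-1*1408 + (72/w(6))*(-9) = -1*1408 + (72/16)*(-9) = -1408 + (72*(1/16))*(-9) = -1408 + (9/2)*(-9) = -1408 - 81/2 = -2897/2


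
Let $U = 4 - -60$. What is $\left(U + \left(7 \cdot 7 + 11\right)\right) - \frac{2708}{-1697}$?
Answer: $\frac{213136}{1697} \approx 125.6$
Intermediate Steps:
$U = 64$ ($U = 4 + 60 = 64$)
$\left(U + \left(7 \cdot 7 + 11\right)\right) - \frac{2708}{-1697} = \left(64 + \left(7 \cdot 7 + 11\right)\right) - \frac{2708}{-1697} = \left(64 + \left(49 + 11\right)\right) - - \frac{2708}{1697} = \left(64 + 60\right) + \frac{2708}{1697} = 124 + \frac{2708}{1697} = \frac{213136}{1697}$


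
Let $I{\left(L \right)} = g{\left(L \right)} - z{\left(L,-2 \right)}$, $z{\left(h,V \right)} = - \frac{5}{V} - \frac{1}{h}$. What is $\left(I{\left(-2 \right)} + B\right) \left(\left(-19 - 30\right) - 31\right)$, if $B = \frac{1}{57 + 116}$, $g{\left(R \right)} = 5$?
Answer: $- \frac{27760}{173} \approx -160.46$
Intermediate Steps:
$z{\left(h,V \right)} = - \frac{1}{h} - \frac{5}{V}$
$B = \frac{1}{173} \approx 0.0057803$
$I{\left(L \right)} = \frac{5}{2} + \frac{1}{L}$ ($I{\left(L \right)} = 5 - \left(- \frac{1}{L} - \frac{5}{-2}\right) = 5 - \left(- \frac{1}{L} - - \frac{5}{2}\right) = 5 - \left(- \frac{1}{L} + \frac{5}{2}\right) = 5 - \left(\frac{5}{2} - \frac{1}{L}\right) = \frac{5}{2} + \frac{1}{L}$)
$\left(I{\left(-2 \right)} + B\right) \left(\left(-19 - 30\right) - 31\right) = \left(\left(\frac{5}{2} + \frac{1}{-2}\right) + \frac{1}{173}\right) \left(\left(-19 - 30\right) - 31\right) = \left(\left(\frac{5}{2} - \frac{1}{2}\right) + \frac{1}{173}\right) \left(-49 - 31\right) = \left(2 + \frac{1}{173}\right) \left(-80\right) = \frac{347}{173} \left(-80\right) = - \frac{27760}{173}$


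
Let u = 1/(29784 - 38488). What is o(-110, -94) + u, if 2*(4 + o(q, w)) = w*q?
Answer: 44964863/8704 ≈ 5166.0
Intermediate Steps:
o(q, w) = -4 + q*w/2 (o(q, w) = -4 + (w*q)/2 = -4 + (q*w)/2 = -4 + q*w/2)
u = -1/8704 (u = 1/(-8704) = -1/8704 ≈ -0.00011489)
o(-110, -94) + u = (-4 + (1/2)*(-110)*(-94)) - 1/8704 = (-4 + 5170) - 1/8704 = 5166 - 1/8704 = 44964863/8704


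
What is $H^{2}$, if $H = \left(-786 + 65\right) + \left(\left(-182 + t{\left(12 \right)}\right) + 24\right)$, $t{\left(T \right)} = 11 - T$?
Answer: $774400$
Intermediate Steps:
$H = -880$ ($H = \left(-786 + 65\right) + \left(\left(-182 + \left(11 - 12\right)\right) + 24\right) = -721 + \left(\left(-182 + \left(11 - 12\right)\right) + 24\right) = -721 + \left(\left(-182 - 1\right) + 24\right) = -721 + \left(-183 + 24\right) = -721 - 159 = -880$)
$H^{2} = \left(-880\right)^{2} = 774400$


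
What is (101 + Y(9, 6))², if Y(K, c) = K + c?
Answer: 13456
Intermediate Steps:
(101 + Y(9, 6))² = (101 + (9 + 6))² = (101 + 15)² = 116² = 13456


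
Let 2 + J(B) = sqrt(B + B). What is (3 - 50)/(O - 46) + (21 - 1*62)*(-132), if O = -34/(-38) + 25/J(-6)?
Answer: 73643943074/13605109 - 848350*I*sqrt(3)/13605109 ≈ 5413.0 - 0.108*I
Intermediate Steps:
J(B) = -2 + sqrt(2)*sqrt(B) (J(B) = -2 + sqrt(B + B) = -2 + sqrt(2*B) = -2 + sqrt(2)*sqrt(B))
O = 17/19 + 25/(-2 + 2*I*sqrt(3)) (O = -34/(-38) + 25/(-2 + sqrt(2)*sqrt(-6)) = -34*(-1/38) + 25/(-2 + sqrt(2)*(I*sqrt(6))) = 17/19 + 25/(-2 + 2*I*sqrt(3)) ≈ -2.2303 - 5.4127*I)
(3 - 50)/(O - 46) + (21 - 1*62)*(-132) = (3 - 50)/((-441*I + 34*sqrt(3))/(38*(I + sqrt(3))) - 46) + (21 - 1*62)*(-132) = -47/(-46 + (-441*I + 34*sqrt(3))/(38*(I + sqrt(3)))) + (21 - 62)*(-132) = -47/(-46 + (-441*I + 34*sqrt(3))/(38*(I + sqrt(3)))) - 41*(-132) = -47/(-46 + (-441*I + 34*sqrt(3))/(38*(I + sqrt(3)))) + 5412 = 5412 - 47/(-46 + (-441*I + 34*sqrt(3))/(38*(I + sqrt(3))))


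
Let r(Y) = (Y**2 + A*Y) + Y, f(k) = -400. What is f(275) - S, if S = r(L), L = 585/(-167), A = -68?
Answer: -18043390/27889 ≈ -646.97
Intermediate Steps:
L = -585/167 (L = 585*(-1/167) = -585/167 ≈ -3.5030)
r(Y) = Y**2 - 67*Y (r(Y) = (Y**2 - 68*Y) + Y = Y**2 - 67*Y)
S = 6887790/27889 (S = -585*(-67 - 585/167)/167 = -585/167*(-11774/167) = 6887790/27889 ≈ 246.97)
f(275) - S = -400 - 1*6887790/27889 = -400 - 6887790/27889 = -18043390/27889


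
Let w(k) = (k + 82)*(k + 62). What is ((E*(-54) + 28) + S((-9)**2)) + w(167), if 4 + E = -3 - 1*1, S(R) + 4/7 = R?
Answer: 402930/7 ≈ 57561.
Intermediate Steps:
S(R) = -4/7 + R
E = -8 (E = -4 + (-3 - 1*1) = -4 + (-3 - 1) = -4 - 4 = -8)
w(k) = (62 + k)*(82 + k) (w(k) = (82 + k)*(62 + k) = (62 + k)*(82 + k))
((E*(-54) + 28) + S((-9)**2)) + w(167) = ((-8*(-54) + 28) + (-4/7 + (-9)**2)) + (5084 + 167**2 + 144*167) = ((432 + 28) + (-4/7 + 81)) + (5084 + 27889 + 24048) = (460 + 563/7) + 57021 = 3783/7 + 57021 = 402930/7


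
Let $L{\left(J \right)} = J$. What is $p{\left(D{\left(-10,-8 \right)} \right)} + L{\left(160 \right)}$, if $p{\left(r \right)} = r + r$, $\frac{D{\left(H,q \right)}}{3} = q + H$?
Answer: $52$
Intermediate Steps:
$D{\left(H,q \right)} = 3 H + 3 q$ ($D{\left(H,q \right)} = 3 \left(q + H\right) = 3 \left(H + q\right) = 3 H + 3 q$)
$p{\left(r \right)} = 2 r$
$p{\left(D{\left(-10,-8 \right)} \right)} + L{\left(160 \right)} = 2 \left(3 \left(-10\right) + 3 \left(-8\right)\right) + 160 = 2 \left(-30 - 24\right) + 160 = 2 \left(-54\right) + 160 = -108 + 160 = 52$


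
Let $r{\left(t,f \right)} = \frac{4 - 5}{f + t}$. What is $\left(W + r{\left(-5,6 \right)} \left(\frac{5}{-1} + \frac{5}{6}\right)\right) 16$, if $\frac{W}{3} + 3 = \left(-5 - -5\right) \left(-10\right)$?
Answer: $- \frac{232}{3} \approx -77.333$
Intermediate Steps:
$r{\left(t,f \right)} = - \frac{1}{f + t}$
$W = -9$ ($W = -9 + 3 \left(-5 - -5\right) \left(-10\right) = -9 + 3 \left(-5 + 5\right) \left(-10\right) = -9 + 3 \cdot 0 \left(-10\right) = -9 + 3 \cdot 0 = -9 + 0 = -9$)
$\left(W + r{\left(-5,6 \right)} \left(\frac{5}{-1} + \frac{5}{6}\right)\right) 16 = \left(-9 + - \frac{1}{6 - 5} \left(\frac{5}{-1} + \frac{5}{6}\right)\right) 16 = \left(-9 + - 1^{-1} \left(5 \left(-1\right) + 5 \cdot \frac{1}{6}\right)\right) 16 = \left(-9 + \left(-1\right) 1 \left(-5 + \frac{5}{6}\right)\right) 16 = \left(-9 - - \frac{25}{6}\right) 16 = \left(-9 + \frac{25}{6}\right) 16 = \left(- \frac{29}{6}\right) 16 = - \frac{232}{3}$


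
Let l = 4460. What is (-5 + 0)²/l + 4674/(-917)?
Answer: -4164623/817964 ≈ -5.0915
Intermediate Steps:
(-5 + 0)²/l + 4674/(-917) = (-5 + 0)²/4460 + 4674/(-917) = (-5)²*(1/4460) + 4674*(-1/917) = 25*(1/4460) - 4674/917 = 5/892 - 4674/917 = -4164623/817964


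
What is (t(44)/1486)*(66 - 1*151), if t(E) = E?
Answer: -1870/743 ≈ -2.5168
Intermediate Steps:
(t(44)/1486)*(66 - 1*151) = (44/1486)*(66 - 1*151) = (44*(1/1486))*(66 - 151) = (22/743)*(-85) = -1870/743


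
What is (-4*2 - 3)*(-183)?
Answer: 2013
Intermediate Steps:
(-4*2 - 3)*(-183) = (-8 - 3)*(-183) = -11*(-183) = 2013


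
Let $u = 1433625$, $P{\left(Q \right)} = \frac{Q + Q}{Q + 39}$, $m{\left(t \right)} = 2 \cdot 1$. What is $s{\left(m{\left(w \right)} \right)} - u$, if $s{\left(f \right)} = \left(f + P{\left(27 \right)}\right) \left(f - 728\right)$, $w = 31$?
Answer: $-1435671$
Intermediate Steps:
$m{\left(t \right)} = 2$
$P{\left(Q \right)} = \frac{2 Q}{39 + Q}$
$s{\left(f \right)} = \left(-728 + f\right) \left(\frac{9}{11} + f\right)$ ($s{\left(f \right)} = \left(f + 2 \cdot 27 \frac{1}{39 + 27}\right) \left(f - 728\right) = \left(f + 2 \cdot 27 \cdot \frac{1}{66}\right) \left(-728 + f\right) = \left(f + \frac{9}{11}\right) \left(-728 + f\right) = \left(\frac{9}{11} + f\right) \left(-728 + f\right) = \left(-728 + f\right) \left(\frac{9}{11} + f\right)$)
$s{\left(m{\left(w \right)} \right)} - u = \left(- \frac{6552}{11} + 2^{2} - \frac{15998}{11}\right) - 1433625 = \left(- \frac{6552}{11} + 4 - \frac{15998}{11}\right) - 1433625 = -2046 - 1433625 = -1435671$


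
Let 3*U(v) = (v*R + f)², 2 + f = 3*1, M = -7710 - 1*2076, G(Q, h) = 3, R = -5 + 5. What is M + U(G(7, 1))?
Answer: -29357/3 ≈ -9785.7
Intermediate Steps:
R = 0
M = -9786 (M = -7710 - 2076 = -9786)
f = 1 (f = -2 + 3*1 = -2 + 3 = 1)
U(v) = ⅓ (U(v) = (v*0 + 1)²/3 = (0 + 1)²/3 = (⅓)*1² = (⅓)*1 = ⅓)
M + U(G(7, 1)) = -9786 + ⅓ = -29357/3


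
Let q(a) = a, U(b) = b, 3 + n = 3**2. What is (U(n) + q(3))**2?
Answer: 81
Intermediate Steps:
n = 6 (n = -3 + 3**2 = -3 + 9 = 6)
(U(n) + q(3))**2 = (6 + 3)**2 = 9**2 = 81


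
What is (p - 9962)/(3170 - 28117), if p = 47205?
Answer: -37243/24947 ≈ -1.4929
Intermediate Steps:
(p - 9962)/(3170 - 28117) = (47205 - 9962)/(3170 - 28117) = 37243/(-24947) = 37243*(-1/24947) = -37243/24947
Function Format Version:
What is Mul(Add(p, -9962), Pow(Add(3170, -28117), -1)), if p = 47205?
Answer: Rational(-37243, 24947) ≈ -1.4929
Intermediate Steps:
Mul(Add(p, -9962), Pow(Add(3170, -28117), -1)) = Mul(Add(47205, -9962), Pow(Add(3170, -28117), -1)) = Mul(37243, Pow(-24947, -1)) = Mul(37243, Rational(-1, 24947)) = Rational(-37243, 24947)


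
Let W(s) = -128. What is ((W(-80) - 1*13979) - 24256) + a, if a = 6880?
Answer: -31483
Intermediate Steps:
((W(-80) - 1*13979) - 24256) + a = ((-128 - 1*13979) - 24256) + 6880 = ((-128 - 13979) - 24256) + 6880 = (-14107 - 24256) + 6880 = -38363 + 6880 = -31483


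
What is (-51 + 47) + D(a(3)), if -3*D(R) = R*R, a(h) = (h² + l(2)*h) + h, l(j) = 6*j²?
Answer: -2356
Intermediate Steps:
a(h) = h² + 25*h (a(h) = (h² + (6*2²)*h) + h = (h² + (6*4)*h) + h = (h² + 24*h) + h = h² + 25*h)
D(R) = -R²/3 (D(R) = -R*R/3 = -R²/3)
(-51 + 47) + D(a(3)) = (-51 + 47) - 9*(25 + 3)²/3 = -4 - (3*28)²/3 = -4 - ⅓*84² = -4 - ⅓*7056 = -4 - 2352 = -2356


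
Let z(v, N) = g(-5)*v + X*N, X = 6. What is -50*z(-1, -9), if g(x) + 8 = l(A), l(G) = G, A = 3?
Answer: 2450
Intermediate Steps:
g(x) = -5 (g(x) = -8 + 3 = -5)
z(v, N) = -5*v + 6*N
-50*z(-1, -9) = -50*(-5*(-1) + 6*(-9)) = -50*(5 - 54) = -50*(-49) = 2450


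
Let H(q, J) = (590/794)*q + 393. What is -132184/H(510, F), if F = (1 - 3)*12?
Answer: -52477048/306471 ≈ -171.23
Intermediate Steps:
F = -24 (F = -2*12 = -24)
H(q, J) = 393 + 295*q/397 (H(q, J) = (590*(1/794))*q + 393 = 295*q/397 + 393 = 393 + 295*q/397)
-132184/H(510, F) = -132184/(393 + (295/397)*510) = -132184/(393 + 150450/397) = -132184/306471/397 = -132184*397/306471 = -52477048/306471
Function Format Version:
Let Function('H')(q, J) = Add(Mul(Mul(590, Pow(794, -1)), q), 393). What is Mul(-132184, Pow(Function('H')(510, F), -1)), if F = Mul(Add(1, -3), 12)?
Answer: Rational(-52477048, 306471) ≈ -171.23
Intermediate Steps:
F = -24 (F = Mul(-2, 12) = -24)
Function('H')(q, J) = Add(393, Mul(Rational(295, 397), q)) (Function('H')(q, J) = Add(Mul(Mul(590, Rational(1, 794)), q), 393) = Add(Mul(Rational(295, 397), q), 393) = Add(393, Mul(Rational(295, 397), q)))
Mul(-132184, Pow(Function('H')(510, F), -1)) = Mul(-132184, Pow(Add(393, Mul(Rational(295, 397), 510)), -1)) = Mul(-132184, Pow(Add(393, Rational(150450, 397)), -1)) = Mul(-132184, Pow(Rational(306471, 397), -1)) = Mul(-132184, Rational(397, 306471)) = Rational(-52477048, 306471)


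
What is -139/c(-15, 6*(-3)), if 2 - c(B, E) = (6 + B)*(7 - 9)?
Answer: 139/16 ≈ 8.6875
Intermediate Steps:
c(B, E) = 14 + 2*B (c(B, E) = 2 - (6 + B)*(7 - 9) = 2 - (6 + B)*(-2) = 2 - (-12 - 2*B) = 2 + (12 + 2*B) = 14 + 2*B)
-139/c(-15, 6*(-3)) = -139/(14 + 2*(-15)) = -139/(14 - 30) = -139/(-16) = -139*(-1/16) = 139/16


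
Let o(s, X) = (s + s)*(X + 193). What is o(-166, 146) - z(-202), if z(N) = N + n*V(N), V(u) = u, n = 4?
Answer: -111538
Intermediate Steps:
o(s, X) = 2*s*(193 + X) (o(s, X) = (2*s)*(193 + X) = 2*s*(193 + X))
z(N) = 5*N (z(N) = N + 4*N = 5*N)
o(-166, 146) - z(-202) = 2*(-166)*(193 + 146) - 5*(-202) = 2*(-166)*339 - 1*(-1010) = -112548 + 1010 = -111538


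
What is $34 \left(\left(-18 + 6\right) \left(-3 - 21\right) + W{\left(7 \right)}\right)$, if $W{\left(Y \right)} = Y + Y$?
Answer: $10268$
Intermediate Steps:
$W{\left(Y \right)} = 2 Y$
$34 \left(\left(-18 + 6\right) \left(-3 - 21\right) + W{\left(7 \right)}\right) = 34 \left(\left(-18 + 6\right) \left(-3 - 21\right) + 2 \cdot 7\right) = 34 \left(\left(-12\right) \left(-24\right) + 14\right) = 34 \left(288 + 14\right) = 34 \cdot 302 = 10268$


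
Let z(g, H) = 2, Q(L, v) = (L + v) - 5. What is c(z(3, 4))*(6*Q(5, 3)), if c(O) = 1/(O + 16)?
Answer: 1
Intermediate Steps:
Q(L, v) = -5 + L + v
c(O) = 1/(16 + O)
c(z(3, 4))*(6*Q(5, 3)) = (6*(-5 + 5 + 3))/(16 + 2) = (6*3)/18 = (1/18)*18 = 1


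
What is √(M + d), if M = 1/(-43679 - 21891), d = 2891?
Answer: 3*√1381070813370/65570 ≈ 53.768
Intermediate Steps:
M = -1/65570 (M = 1/(-65570) = -1/65570 ≈ -1.5251e-5)
√(M + d) = √(-1/65570 + 2891) = √(189562869/65570) = 3*√1381070813370/65570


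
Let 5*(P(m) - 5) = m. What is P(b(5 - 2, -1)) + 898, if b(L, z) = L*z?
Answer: 4512/5 ≈ 902.40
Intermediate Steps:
P(m) = 5 + m/5
P(b(5 - 2, -1)) + 898 = (5 + ((5 - 2)*(-1))/5) + 898 = (5 + (3*(-1))/5) + 898 = (5 + (1/5)*(-3)) + 898 = (5 - 3/5) + 898 = 22/5 + 898 = 4512/5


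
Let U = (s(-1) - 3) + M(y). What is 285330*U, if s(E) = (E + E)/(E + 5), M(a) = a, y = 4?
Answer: 142665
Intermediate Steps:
s(E) = 2*E/(5 + E) (s(E) = (2*E)/(5 + E) = 2*E/(5 + E))
U = 1/2 (U = (2*(-1)/(5 - 1) - 3) + 4 = (2*(-1)/4 - 3) + 4 = (2*(-1)*(1/4) - 3) + 4 = (-1/2 - 3) + 4 = -7/2 + 4 = 1/2 ≈ 0.50000)
285330*U = 285330*(1/2) = 142665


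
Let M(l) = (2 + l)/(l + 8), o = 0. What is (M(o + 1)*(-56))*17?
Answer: -952/3 ≈ -317.33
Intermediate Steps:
M(l) = (2 + l)/(8 + l)
(M(o + 1)*(-56))*17 = (((2 + (0 + 1))/(8 + (0 + 1)))*(-56))*17 = (((2 + 1)/(8 + 1))*(-56))*17 = ((3/9)*(-56))*17 = (((1/9)*3)*(-56))*17 = ((1/3)*(-56))*17 = -56/3*17 = -952/3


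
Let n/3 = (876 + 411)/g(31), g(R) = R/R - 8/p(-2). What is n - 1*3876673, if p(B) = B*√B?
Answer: -3876244 + 858*I*√2 ≈ -3.8762e+6 + 1213.4*I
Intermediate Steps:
p(B) = B^(3/2)
g(R) = 1 - 2*I*√2 (g(R) = R/R - 8*I*√2/4 = 1 - 8*I*√2/4 = 1 - 2*I*√2)
n = 3861/(1 - 2*I*√2) (n = 3*((876 + 411)/(1 - 2*I*√2)) = 3*(1287/(1 - 2*I*√2)) = 3861/(1 - 2*I*√2) ≈ 429.0 + 1213.4*I)
n - 1*3876673 = (429 + 858*I*√2) - 1*3876673 = (429 + 858*I*√2) - 3876673 = -3876244 + 858*I*√2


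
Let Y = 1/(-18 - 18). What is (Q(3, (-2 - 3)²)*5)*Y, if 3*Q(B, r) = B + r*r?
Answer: -785/27 ≈ -29.074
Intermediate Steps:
Q(B, r) = B/3 + r²/3 (Q(B, r) = (B + r*r)/3 = (B + r²)/3 = B/3 + r²/3)
Y = -1/36 (Y = 1/(-36) = -1/36 ≈ -0.027778)
(Q(3, (-2 - 3)²)*5)*Y = (((⅓)*3 + ((-2 - 3)²)²/3)*5)*(-1/36) = ((1 + ((-5)²)²/3)*5)*(-1/36) = ((1 + (⅓)*25²)*5)*(-1/36) = ((1 + (⅓)*625)*5)*(-1/36) = ((1 + 625/3)*5)*(-1/36) = ((628/3)*5)*(-1/36) = (3140/3)*(-1/36) = -785/27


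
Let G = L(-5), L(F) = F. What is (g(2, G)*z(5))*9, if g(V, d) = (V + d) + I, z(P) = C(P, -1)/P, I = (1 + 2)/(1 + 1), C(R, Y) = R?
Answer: -27/2 ≈ -13.500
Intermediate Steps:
G = -5
I = 3/2 ≈ 1.5000
z(P) = 1 (z(P) = P/P = 1)
g(V, d) = 3/2 + V + d (g(V, d) = (V + d) + 3/2 = 3/2 + V + d)
(g(2, G)*z(5))*9 = ((3/2 + 2 - 5)*1)*9 = -3/2*1*9 = -3/2*9 = -27/2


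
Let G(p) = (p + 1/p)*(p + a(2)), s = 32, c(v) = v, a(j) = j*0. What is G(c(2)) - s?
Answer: -27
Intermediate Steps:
a(j) = 0
G(p) = p*(p + 1/p) (G(p) = (p + 1/p)*(p + 0) = (p + 1/p)*p = p*(p + 1/p))
G(c(2)) - s = (1 + 2²) - 1*32 = (1 + 4) - 32 = 5 - 32 = -27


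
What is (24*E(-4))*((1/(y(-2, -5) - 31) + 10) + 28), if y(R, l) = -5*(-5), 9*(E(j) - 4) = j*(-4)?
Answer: 47216/9 ≈ 5246.2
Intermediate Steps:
E(j) = 4 - 4*j/9 (E(j) = 4 + (j*(-4))/9 = 4 + (-4*j)/9 = 4 - 4*j/9)
y(R, l) = 25
(24*E(-4))*((1/(y(-2, -5) - 31) + 10) + 28) = (24*(4 - 4/9*(-4)))*((1/(25 - 31) + 10) + 28) = (24*(4 + 16/9))*((1/(-6) + 10) + 28) = (24*(52/9))*((-1/6 + 10) + 28) = 416*(59/6 + 28)/3 = (416/3)*(227/6) = 47216/9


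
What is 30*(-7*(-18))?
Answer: 3780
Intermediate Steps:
30*(-7*(-18)) = 30*126 = 3780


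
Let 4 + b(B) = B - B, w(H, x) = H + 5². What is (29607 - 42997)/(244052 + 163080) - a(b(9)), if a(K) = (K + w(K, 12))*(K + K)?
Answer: 27678281/203566 ≈ 135.97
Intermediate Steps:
w(H, x) = 25 + H (w(H, x) = H + 25 = 25 + H)
b(B) = -4 (b(B) = -4 + (B - B) = -4 + 0 = -4)
a(K) = 2*K*(25 + 2*K) (a(K) = (K + (25 + K))*(K + K) = (25 + 2*K)*(2*K) = 2*K*(25 + 2*K))
(29607 - 42997)/(244052 + 163080) - a(b(9)) = (29607 - 42997)/(244052 + 163080) - 2*(-4)*(25 + 2*(-4)) = -13390/407132 - 2*(-4)*(25 - 8) = -13390*1/407132 - 2*(-4)*17 = -6695/203566 - 1*(-136) = -6695/203566 + 136 = 27678281/203566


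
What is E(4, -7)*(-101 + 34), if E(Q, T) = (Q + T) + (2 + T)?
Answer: 536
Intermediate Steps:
E(Q, T) = 2 + Q + 2*T
E(4, -7)*(-101 + 34) = (2 + 4 + 2*(-7))*(-101 + 34) = (2 + 4 - 14)*(-67) = -8*(-67) = 536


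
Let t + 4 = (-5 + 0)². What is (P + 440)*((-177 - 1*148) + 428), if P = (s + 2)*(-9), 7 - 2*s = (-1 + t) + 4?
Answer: 102691/2 ≈ 51346.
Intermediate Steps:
t = 21 (t = -4 + (-5 + 0)² = -4 + (-5)² = -4 + 25 = 21)
s = -17/2 (s = 7/2 - ((-1 + 21) + 4)/2 = 7/2 - (20 + 4)/2 = 7/2 - ½*24 = 7/2 - 12 = -17/2 ≈ -8.5000)
P = 117/2 (P = (-17/2 + 2)*(-9) = -13/2*(-9) = 117/2 ≈ 58.500)
(P + 440)*((-177 - 1*148) + 428) = (117/2 + 440)*((-177 - 1*148) + 428) = 997*((-177 - 148) + 428)/2 = 997*(-325 + 428)/2 = (997/2)*103 = 102691/2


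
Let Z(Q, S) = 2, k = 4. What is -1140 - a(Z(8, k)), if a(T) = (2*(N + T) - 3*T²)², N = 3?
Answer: -1144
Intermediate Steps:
a(T) = (6 - 3*T² + 2*T)² (a(T) = (2*(3 + T) - 3*T²)² = ((6 + 2*T) - 3*T²)² = (6 - 3*T² + 2*T)²)
-1140 - a(Z(8, k)) = -1140 - (6 - 3*2² + 2*2)² = -1140 - (6 - 3*4 + 4)² = -1140 - (6 - 12 + 4)² = -1140 - 1*(-2)² = -1140 - 1*4 = -1140 - 4 = -1144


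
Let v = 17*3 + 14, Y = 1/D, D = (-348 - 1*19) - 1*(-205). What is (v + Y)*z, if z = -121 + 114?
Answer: -73703/162 ≈ -454.96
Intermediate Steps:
z = -7
D = -162 (D = (-348 - 19) + 205 = -367 + 205 = -162)
Y = -1/162 (Y = 1/(-162) = -1/162 ≈ -0.0061728)
v = 65 (v = 51 + 14 = 65)
(v + Y)*z = (65 - 1/162)*(-7) = (10529/162)*(-7) = -73703/162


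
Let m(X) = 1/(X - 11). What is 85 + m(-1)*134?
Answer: 443/6 ≈ 73.833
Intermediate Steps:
m(X) = 1/(-11 + X)
85 + m(-1)*134 = 85 + 134/(-11 - 1) = 85 + 134/(-12) = 85 - 1/12*134 = 85 - 67/6 = 443/6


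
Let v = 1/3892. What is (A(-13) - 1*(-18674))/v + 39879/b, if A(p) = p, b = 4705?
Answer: 341717659339/4705 ≈ 7.2629e+7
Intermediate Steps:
v = 1/3892 ≈ 0.00025694
(A(-13) - 1*(-18674))/v + 39879/b = (-13 - 1*(-18674))/(1/3892) + 39879/4705 = (-13 + 18674)*3892 + 39879*(1/4705) = 18661*3892 + 39879/4705 = 72628612 + 39879/4705 = 341717659339/4705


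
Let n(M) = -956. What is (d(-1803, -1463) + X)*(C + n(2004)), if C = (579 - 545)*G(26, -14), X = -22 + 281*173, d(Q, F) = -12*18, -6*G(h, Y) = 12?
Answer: -49536000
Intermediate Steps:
G(h, Y) = -2 (G(h, Y) = -⅙*12 = -2)
d(Q, F) = -216
X = 48591 (X = -22 + 48613 = 48591)
C = -68 (C = (579 - 545)*(-2) = 34*(-2) = -68)
(d(-1803, -1463) + X)*(C + n(2004)) = (-216 + 48591)*(-68 - 956) = 48375*(-1024) = -49536000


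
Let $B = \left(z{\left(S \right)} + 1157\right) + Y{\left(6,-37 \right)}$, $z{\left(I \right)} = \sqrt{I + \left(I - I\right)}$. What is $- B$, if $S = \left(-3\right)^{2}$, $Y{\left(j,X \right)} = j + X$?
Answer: $-1129$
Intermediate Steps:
$Y{\left(j,X \right)} = X + j$
$S = 9$
$z{\left(I \right)} = \sqrt{I}$ ($z{\left(I \right)} = \sqrt{I + 0} = \sqrt{I}$)
$B = 1129$ ($B = \left(\sqrt{9} + 1157\right) + \left(-37 + 6\right) = \left(3 + 1157\right) - 31 = 1160 - 31 = 1129$)
$- B = \left(-1\right) 1129 = -1129$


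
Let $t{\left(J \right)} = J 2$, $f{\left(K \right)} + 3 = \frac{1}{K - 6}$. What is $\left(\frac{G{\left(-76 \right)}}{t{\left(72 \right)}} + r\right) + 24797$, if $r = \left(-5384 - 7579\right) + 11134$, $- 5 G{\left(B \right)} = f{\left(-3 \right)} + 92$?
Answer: $\frac{1860398}{81} \approx 22968.0$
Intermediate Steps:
$f{\left(K \right)} = -3 + \frac{1}{-6 + K}$ ($f{\left(K \right)} = -3 + \frac{1}{K - 6} = -3 + \frac{1}{-6 + K}$)
$t{\left(J \right)} = 2 J$
$G{\left(B \right)} = - \frac{160}{9}$ ($G{\left(B \right)} = - \frac{\frac{19 - -9}{-6 - 3} + 92}{5} = - \frac{\frac{19 + 9}{-9} + 92}{5} = - \frac{\left(- \frac{1}{9}\right) 28 + 92}{5} = - \frac{- \frac{28}{9} + 92}{5} = \left(- \frac{1}{5}\right) \frac{800}{9} = - \frac{160}{9}$)
$r = -1829$ ($r = -12963 + 11134 = -1829$)
$\left(\frac{G{\left(-76 \right)}}{t{\left(72 \right)}} + r\right) + 24797 = \left(- \frac{160}{9 \cdot 2 \cdot 72} - 1829\right) + 24797 = \left(- \frac{160}{9 \cdot 144} - 1829\right) + 24797 = \left(\left(- \frac{160}{9}\right) \frac{1}{144} - 1829\right) + 24797 = \left(- \frac{10}{81} - 1829\right) + 24797 = - \frac{148159}{81} + 24797 = \frac{1860398}{81}$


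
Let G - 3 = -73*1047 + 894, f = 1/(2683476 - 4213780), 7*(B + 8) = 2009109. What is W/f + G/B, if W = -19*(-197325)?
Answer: -11526695476900786338/2009053 ≈ -5.7374e+12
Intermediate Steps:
B = 2009053/7 (B = -8 + (⅐)*2009109 = -8 + 2009109/7 = 2009053/7 ≈ 2.8701e+5)
f = -1/1530304 (f = 1/(-1530304) = -1/1530304 ≈ -6.5346e-7)
G = -75534 (G = 3 + (-73*1047 + 894) = 3 + (-76431 + 894) = 3 - 75537 = -75534)
W = 3749175
W/f + G/B = 3749175/(-1/1530304) - 75534/2009053/7 = 3749175*(-1530304) - 75534*7/2009053 = -5737377499200 - 528738/2009053 = -11526695476900786338/2009053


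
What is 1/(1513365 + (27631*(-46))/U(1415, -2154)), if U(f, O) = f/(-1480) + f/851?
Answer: -4811/1372345993 ≈ -3.5057e-6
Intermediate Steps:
U(f, O) = 17*f/34040 (U(f, O) = f*(-1/1480) + f*(1/851) = -f/1480 + f/851 = 17*f/34040)
1/(1513365 + (27631*(-46))/U(1415, -2154)) = 1/(1513365 + (27631*(-46))/(((17/34040)*1415))) = 1/(1513365 - 1271026/4811/6808) = 1/(1513365 - 1271026*6808/4811) = 1/(1513365 - 8653145008/4811) = 1/(-1372345993/4811) = -4811/1372345993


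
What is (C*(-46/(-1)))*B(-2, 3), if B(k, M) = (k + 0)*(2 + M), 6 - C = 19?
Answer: 5980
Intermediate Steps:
C = -13 (C = 6 - 1*19 = 6 - 19 = -13)
B(k, M) = k*(2 + M)
(C*(-46/(-1)))*B(-2, 3) = (-(-598)/(-1))*(-2*(2 + 3)) = (-(-598)*(-1))*(-2*5) = -13*46*(-10) = -598*(-10) = 5980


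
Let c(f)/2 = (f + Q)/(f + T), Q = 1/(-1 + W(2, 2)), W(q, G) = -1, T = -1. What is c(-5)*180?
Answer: 330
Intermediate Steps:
Q = -½ (Q = 1/(-1 - 1) = 1/(-2) = -½ ≈ -0.50000)
c(f) = 2*(-½ + f)/(-1 + f) (c(f) = 2*((f - ½)/(f - 1)) = 2*((-½ + f)/(-1 + f)) = 2*(-½ + f)/(-1 + f))
c(-5)*180 = ((-1 + 2*(-5))/(-1 - 5))*180 = ((-1 - 10)/(-6))*180 = -⅙*(-11)*180 = (11/6)*180 = 330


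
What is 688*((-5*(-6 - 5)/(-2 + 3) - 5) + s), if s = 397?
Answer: 307536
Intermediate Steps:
688*((-5*(-6 - 5)/(-2 + 3) - 5) + s) = 688*((-5*(-6 - 5)/(-2 + 3) - 5) + 397) = 688*((-(-55)/1 - 5) + 397) = 688*((-(-55) - 5) + 397) = 688*((-5*(-11) - 5) + 397) = 688*((55 - 5) + 397) = 688*(50 + 397) = 688*447 = 307536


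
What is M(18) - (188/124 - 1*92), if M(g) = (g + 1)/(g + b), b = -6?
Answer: 34249/372 ≈ 92.067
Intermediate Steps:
M(g) = (1 + g)/(-6 + g) (M(g) = (g + 1)/(g - 6) = (1 + g)/(-6 + g))
M(18) - (188/124 - 1*92) = (1 + 18)/(-6 + 18) - (188/124 - 1*92) = 19/12 - (188*(1/124) - 92) = (1/12)*19 - (47/31 - 92) = 19/12 - 1*(-2805/31) = 19/12 + 2805/31 = 34249/372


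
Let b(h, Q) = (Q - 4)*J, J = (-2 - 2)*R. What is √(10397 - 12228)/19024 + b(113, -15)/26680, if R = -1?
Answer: -19/6670 + I*√1831/19024 ≈ -0.0028486 + 0.0022493*I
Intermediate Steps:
J = 4 (J = (-2 - 2)*(-1) = -4*(-1) = 4)
b(h, Q) = -16 + 4*Q (b(h, Q) = (Q - 4)*4 = (-4 + Q)*4 = -16 + 4*Q)
√(10397 - 12228)/19024 + b(113, -15)/26680 = √(10397 - 12228)/19024 + (-16 + 4*(-15))/26680 = √(-1831)*(1/19024) + (-16 - 60)*(1/26680) = (I*√1831)*(1/19024) - 76*1/26680 = I*√1831/19024 - 19/6670 = -19/6670 + I*√1831/19024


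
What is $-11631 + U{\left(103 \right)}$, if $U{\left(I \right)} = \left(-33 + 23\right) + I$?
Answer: $-11538$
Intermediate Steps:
$U{\left(I \right)} = -10 + I$
$-11631 + U{\left(103 \right)} = -11631 + \left(-10 + 103\right) = -11631 + 93 = -11538$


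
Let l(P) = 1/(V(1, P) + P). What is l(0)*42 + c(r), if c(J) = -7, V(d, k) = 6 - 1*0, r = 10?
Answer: 0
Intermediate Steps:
V(d, k) = 6 (V(d, k) = 6 + 0 = 6)
l(P) = 1/(6 + P)
l(0)*42 + c(r) = 42/(6 + 0) - 7 = 42/6 - 7 = (1/6)*42 - 7 = 7 - 7 = 0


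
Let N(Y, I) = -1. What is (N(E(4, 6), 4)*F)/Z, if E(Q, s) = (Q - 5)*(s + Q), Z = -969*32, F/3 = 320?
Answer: 10/323 ≈ 0.030960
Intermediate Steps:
F = 960 (F = 3*320 = 960)
Z = -31008
E(Q, s) = (-5 + Q)*(Q + s)
(N(E(4, 6), 4)*F)/Z = -1*960/(-31008) = -960*(-1/31008) = 10/323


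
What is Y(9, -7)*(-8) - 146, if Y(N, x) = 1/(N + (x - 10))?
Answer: -145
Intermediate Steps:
Y(N, x) = 1/(-10 + N + x) (Y(N, x) = 1/(N + (-10 + x)) = 1/(-10 + N + x))
Y(9, -7)*(-8) - 146 = -8/(-10 + 9 - 7) - 146 = -8/(-8) - 146 = -⅛*(-8) - 146 = 1 - 146 = -145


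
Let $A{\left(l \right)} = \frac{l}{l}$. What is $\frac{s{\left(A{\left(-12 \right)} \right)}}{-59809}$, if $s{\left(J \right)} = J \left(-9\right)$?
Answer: $\frac{9}{59809} \approx 0.00015048$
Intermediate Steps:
$A{\left(l \right)} = 1$
$s{\left(J \right)} = - 9 J$
$\frac{s{\left(A{\left(-12 \right)} \right)}}{-59809} = \frac{\left(-9\right) 1}{-59809} = \left(-9\right) \left(- \frac{1}{59809}\right) = \frac{9}{59809}$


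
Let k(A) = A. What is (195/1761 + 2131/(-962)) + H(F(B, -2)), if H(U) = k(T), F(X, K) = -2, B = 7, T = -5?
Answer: -4011837/564694 ≈ -7.1044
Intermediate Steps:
H(U) = -5
(195/1761 + 2131/(-962)) + H(F(B, -2)) = (195/1761 + 2131/(-962)) - 5 = (195*(1/1761) + 2131*(-1/962)) - 5 = (65/587 - 2131/962) - 5 = -1188367/564694 - 5 = -4011837/564694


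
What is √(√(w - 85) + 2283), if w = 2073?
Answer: √(2283 + 2*√497) ≈ 48.245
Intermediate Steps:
√(√(w - 85) + 2283) = √(√(2073 - 85) + 2283) = √(√1988 + 2283) = √(2*√497 + 2283) = √(2283 + 2*√497)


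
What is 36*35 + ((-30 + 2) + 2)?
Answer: 1234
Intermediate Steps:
36*35 + ((-30 + 2) + 2) = 1260 + (-28 + 2) = 1260 - 26 = 1234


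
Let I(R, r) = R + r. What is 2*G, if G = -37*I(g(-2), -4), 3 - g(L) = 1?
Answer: 148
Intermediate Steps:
g(L) = 2 (g(L) = 3 - 1*1 = 3 - 1 = 2)
G = 74 (G = -37*(2 - 4) = -37*(-2) = 74)
2*G = 2*74 = 148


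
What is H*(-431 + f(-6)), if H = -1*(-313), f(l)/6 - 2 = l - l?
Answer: -131147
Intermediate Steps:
f(l) = 12 (f(l) = 12 + 6*(l - l) = 12 + 6*0 = 12 + 0 = 12)
H = 313
H*(-431 + f(-6)) = 313*(-431 + 12) = 313*(-419) = -131147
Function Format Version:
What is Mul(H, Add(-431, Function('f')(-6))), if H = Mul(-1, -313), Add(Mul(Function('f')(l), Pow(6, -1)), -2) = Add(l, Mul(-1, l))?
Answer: -131147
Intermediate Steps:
Function('f')(l) = 12 (Function('f')(l) = Add(12, Mul(6, Add(l, Mul(-1, l)))) = Add(12, Mul(6, 0)) = Add(12, 0) = 12)
H = 313
Mul(H, Add(-431, Function('f')(-6))) = Mul(313, Add(-431, 12)) = Mul(313, -419) = -131147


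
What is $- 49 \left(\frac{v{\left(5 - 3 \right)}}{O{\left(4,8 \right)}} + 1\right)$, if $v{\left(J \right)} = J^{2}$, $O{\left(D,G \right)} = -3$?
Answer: $\frac{49}{3} \approx 16.333$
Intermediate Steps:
$- 49 \left(\frac{v{\left(5 - 3 \right)}}{O{\left(4,8 \right)}} + 1\right) = - 49 \left(\frac{\left(5 - 3\right)^{2}}{-3} + 1\right) = - 49 \left(\left(5 - 3\right)^{2} \left(- \frac{1}{3}\right) + 1\right) = - 49 \left(2^{2} \left(- \frac{1}{3}\right) + 1\right) = - 49 \left(4 \left(- \frac{1}{3}\right) + 1\right) = - 49 \left(- \frac{4}{3} + 1\right) = \left(-49\right) \left(- \frac{1}{3}\right) = \frac{49}{3}$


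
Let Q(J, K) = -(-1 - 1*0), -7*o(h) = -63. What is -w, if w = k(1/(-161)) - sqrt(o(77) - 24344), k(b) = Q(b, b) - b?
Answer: -162/161 + I*sqrt(24335) ≈ -1.0062 + 156.0*I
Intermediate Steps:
o(h) = 9 (o(h) = -1/7*(-63) = 9)
Q(J, K) = 1 (Q(J, K) = -(-1 + 0) = -1*(-1) = 1)
k(b) = 1 - b
w = 162/161 - I*sqrt(24335) (w = (1 - 1/(-161)) - sqrt(9 - 24344) = (1 - 1*(-1/161)) - sqrt(-24335) = (1 + 1/161) - I*sqrt(24335) = 162/161 - I*sqrt(24335) ≈ 1.0062 - 156.0*I)
-w = -(162/161 - I*sqrt(24335)) = -162/161 + I*sqrt(24335)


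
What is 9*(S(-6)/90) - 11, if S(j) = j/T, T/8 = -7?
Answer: -3077/280 ≈ -10.989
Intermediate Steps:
T = -56 (T = 8*(-7) = -56)
S(j) = -j/56 (S(j) = j/(-56) = j*(-1/56) = -j/56)
9*(S(-6)/90) - 11 = 9*(-1/56*(-6)/90) - 11 = 9*((3/28)*(1/90)) - 11 = 9*(1/840) - 11 = 3/280 - 11 = -3077/280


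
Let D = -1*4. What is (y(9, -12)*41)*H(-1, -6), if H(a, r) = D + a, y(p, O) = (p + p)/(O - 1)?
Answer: 3690/13 ≈ 283.85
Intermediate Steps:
y(p, O) = 2*p/(-1 + O) (y(p, O) = (2*p)/(-1 + O) = 2*p/(-1 + O))
D = -4
H(a, r) = -4 + a
(y(9, -12)*41)*H(-1, -6) = ((2*9/(-1 - 12))*41)*(-4 - 1) = ((2*9/(-13))*41)*(-5) = ((2*9*(-1/13))*41)*(-5) = -18/13*41*(-5) = -738/13*(-5) = 3690/13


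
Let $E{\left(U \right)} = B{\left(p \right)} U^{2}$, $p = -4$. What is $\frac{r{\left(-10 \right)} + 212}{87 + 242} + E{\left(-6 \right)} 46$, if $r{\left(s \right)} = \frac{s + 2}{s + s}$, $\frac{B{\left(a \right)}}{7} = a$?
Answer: $- \frac{76274298}{1645} \approx -46367.0$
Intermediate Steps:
$B{\left(a \right)} = 7 a$
$r{\left(s \right)} = \frac{2 + s}{2 s}$
$E{\left(U \right)} = - 28 U^{2}$ ($E{\left(U \right)} = 7 \left(-4\right) U^{2} = - 28 U^{2}$)
$\frac{r{\left(-10 \right)} + 212}{87 + 242} + E{\left(-6 \right)} 46 = \frac{\frac{2 - 10}{2 \left(-10\right)} + 212}{87 + 242} + - 28 \left(-6\right)^{2} \cdot 46 = \frac{\frac{1}{2} \left(- \frac{1}{10}\right) \left(-8\right) + 212}{329} + \left(-28\right) 36 \cdot 46 = \left(\frac{2}{5} + 212\right) \frac{1}{329} - 46368 = \frac{1062}{5} \cdot \frac{1}{329} - 46368 = \frac{1062}{1645} - 46368 = - \frac{76274298}{1645}$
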